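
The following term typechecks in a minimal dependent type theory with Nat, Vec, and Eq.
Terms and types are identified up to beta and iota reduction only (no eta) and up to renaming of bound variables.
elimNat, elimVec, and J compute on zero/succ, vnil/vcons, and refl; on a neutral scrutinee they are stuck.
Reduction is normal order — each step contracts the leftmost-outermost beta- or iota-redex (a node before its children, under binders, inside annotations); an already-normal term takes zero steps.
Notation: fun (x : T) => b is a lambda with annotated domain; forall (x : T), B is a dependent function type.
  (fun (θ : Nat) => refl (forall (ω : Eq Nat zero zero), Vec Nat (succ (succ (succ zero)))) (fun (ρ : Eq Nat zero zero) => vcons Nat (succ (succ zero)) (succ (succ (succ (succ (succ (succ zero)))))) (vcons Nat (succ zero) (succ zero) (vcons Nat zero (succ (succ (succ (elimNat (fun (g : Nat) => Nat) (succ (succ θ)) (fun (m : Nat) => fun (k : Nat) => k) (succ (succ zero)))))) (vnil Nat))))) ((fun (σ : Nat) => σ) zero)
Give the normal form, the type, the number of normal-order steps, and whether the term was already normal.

reduced normal form:
  refl (forall (θ : Eq Nat zero zero), Vec Nat (succ (succ (succ zero)))) (fun (ω : Eq Nat zero zero) => vcons Nat (succ (succ zero)) (succ (succ (succ (succ (succ (succ zero)))))) (vcons Nat (succ zero) (succ zero) (vcons Nat zero (succ (succ (succ (succ (succ zero))))) (vnil Nat))))
inferred type:
  Eq (forall (θ : Eq Nat zero zero), Vec Nat (succ (succ (succ zero)))) (fun (ω : Eq Nat zero zero) => vcons Nat (succ (succ zero)) (succ (succ (succ (succ (succ (succ zero)))))) (vcons Nat (succ zero) (succ zero) (vcons Nat zero (succ (succ (succ (succ (succ zero))))) (vnil Nat)))) (fun (ρ : Eq Nat zero zero) => vcons Nat (succ (succ zero)) (succ (succ (succ (succ (succ (succ zero)))))) (vcons Nat (succ zero) (succ zero) (vcons Nat zero (succ (succ (succ (succ (succ zero))))) (vnil Nat))))
normal-order step count: 9
term was already normal: no
first redex: a beta-redex


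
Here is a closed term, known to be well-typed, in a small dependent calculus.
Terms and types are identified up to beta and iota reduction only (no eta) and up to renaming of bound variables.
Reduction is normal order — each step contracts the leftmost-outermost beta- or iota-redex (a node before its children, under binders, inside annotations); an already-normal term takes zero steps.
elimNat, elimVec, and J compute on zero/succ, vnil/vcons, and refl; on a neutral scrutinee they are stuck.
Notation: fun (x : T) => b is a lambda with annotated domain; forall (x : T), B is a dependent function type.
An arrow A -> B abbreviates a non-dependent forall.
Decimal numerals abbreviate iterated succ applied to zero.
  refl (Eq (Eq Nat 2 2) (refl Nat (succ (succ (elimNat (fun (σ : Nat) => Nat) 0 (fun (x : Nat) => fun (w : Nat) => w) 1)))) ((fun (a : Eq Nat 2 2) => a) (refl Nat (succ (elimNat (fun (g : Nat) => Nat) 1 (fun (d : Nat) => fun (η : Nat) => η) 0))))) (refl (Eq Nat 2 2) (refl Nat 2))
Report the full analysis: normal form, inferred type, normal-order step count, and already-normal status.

resulting normal form:
  refl (Eq (Eq Nat 2 2) (refl Nat 2) (refl Nat 2)) (refl (Eq Nat 2 2) (refl Nat 2))
the term's type:
  Eq (Eq (Eq Nat 2 2) (refl Nat 2) (refl Nat 2)) (refl (Eq Nat 2 2) (refl Nat 2)) (refl (Eq Nat 2 2) (refl Nat 2))
normal-order step count: 6
started in normal form: no
first redex: an elimNat iota-redex


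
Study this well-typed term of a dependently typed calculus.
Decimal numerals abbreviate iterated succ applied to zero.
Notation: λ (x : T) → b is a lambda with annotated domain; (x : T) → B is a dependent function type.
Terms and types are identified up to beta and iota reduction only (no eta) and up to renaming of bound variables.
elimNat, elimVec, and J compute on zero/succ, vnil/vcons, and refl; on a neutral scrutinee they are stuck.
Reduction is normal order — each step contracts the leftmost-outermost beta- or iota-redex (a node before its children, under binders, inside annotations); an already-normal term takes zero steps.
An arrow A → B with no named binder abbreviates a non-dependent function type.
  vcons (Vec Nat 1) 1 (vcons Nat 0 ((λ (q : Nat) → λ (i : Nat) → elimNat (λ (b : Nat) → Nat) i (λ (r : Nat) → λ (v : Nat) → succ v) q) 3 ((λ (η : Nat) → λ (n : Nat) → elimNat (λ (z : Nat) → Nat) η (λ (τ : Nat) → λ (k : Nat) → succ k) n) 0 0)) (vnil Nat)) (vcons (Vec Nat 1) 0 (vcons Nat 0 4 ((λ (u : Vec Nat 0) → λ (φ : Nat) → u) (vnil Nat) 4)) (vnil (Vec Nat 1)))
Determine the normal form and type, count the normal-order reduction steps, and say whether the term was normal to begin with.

reduced normal form:
  vcons (Vec Nat 1) 1 (vcons Nat 0 3 (vnil Nat)) (vcons (Vec Nat 1) 0 (vcons Nat 0 4 (vnil Nat)) (vnil (Vec Nat 1)))
inferred type:
  Vec (Vec Nat 1) 2
normal-order step count: 17
already normal: no
first contracted redex: a beta-redex


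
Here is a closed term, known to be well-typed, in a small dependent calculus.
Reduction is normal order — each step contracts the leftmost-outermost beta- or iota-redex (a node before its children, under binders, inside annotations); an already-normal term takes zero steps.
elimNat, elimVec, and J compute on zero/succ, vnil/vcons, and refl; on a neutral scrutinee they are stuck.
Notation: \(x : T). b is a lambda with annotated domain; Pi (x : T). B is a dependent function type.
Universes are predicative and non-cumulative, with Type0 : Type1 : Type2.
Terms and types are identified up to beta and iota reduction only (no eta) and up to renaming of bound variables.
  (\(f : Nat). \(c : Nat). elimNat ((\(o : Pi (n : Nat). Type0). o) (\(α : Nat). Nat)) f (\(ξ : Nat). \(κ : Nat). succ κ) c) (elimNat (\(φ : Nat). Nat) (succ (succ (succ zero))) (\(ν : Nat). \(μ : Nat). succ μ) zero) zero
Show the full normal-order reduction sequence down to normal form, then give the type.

normal-order reduction sequence:
  (\(f : Nat). \(c : Nat). elimNat ((\(o : Pi (n : Nat). Type0). o) (\(α : Nat). Nat)) f (\(ξ : Nat). \(κ : Nat). succ κ) c) (elimNat (\(φ : Nat). Nat) (succ (succ (succ zero))) (\(ν : Nat). \(μ : Nat). succ μ) zero) zero
  ~> (\(f : Nat). elimNat ((\(c : Pi (o : Nat). Type0). c) (\(n : Nat). Nat)) (elimNat (\(α : Nat). Nat) (succ (succ (succ zero))) (\(ξ : Nat). \(κ : Nat). succ κ) zero) (\(φ : Nat). \(ν : Nat). succ ν) f) zero
  ~> elimNat ((\(f : Pi (c : Nat). Type0). f) (\(o : Nat). Nat)) (elimNat (\(n : Nat). Nat) (succ (succ (succ zero))) (\(α : Nat). \(ξ : Nat). succ ξ) zero) (\(κ : Nat). \(φ : Nat). succ φ) zero
  ~> elimNat (\(f : Nat). Nat) (succ (succ (succ zero))) (\(c : Nat). \(o : Nat). succ o) zero
  ~> succ (succ (succ zero))
inferred type:
  Nat


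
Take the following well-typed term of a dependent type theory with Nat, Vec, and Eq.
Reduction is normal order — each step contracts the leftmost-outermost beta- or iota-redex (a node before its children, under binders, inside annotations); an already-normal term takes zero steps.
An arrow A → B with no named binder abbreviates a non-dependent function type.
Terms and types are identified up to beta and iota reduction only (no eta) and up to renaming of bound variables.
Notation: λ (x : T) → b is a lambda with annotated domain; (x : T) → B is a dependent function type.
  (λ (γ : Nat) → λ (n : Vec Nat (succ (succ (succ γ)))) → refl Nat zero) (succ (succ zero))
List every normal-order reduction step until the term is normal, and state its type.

normal-order reduction:
  (λ (γ : Nat) → λ (n : Vec Nat (succ (succ (succ γ)))) → refl Nat zero) (succ (succ zero))
  ~> λ (γ : Vec Nat (succ (succ (succ (succ (succ zero)))))) → refl Nat zero
the term's type:
  Vec Nat (succ (succ (succ (succ (succ zero))))) → Eq Nat zero zero


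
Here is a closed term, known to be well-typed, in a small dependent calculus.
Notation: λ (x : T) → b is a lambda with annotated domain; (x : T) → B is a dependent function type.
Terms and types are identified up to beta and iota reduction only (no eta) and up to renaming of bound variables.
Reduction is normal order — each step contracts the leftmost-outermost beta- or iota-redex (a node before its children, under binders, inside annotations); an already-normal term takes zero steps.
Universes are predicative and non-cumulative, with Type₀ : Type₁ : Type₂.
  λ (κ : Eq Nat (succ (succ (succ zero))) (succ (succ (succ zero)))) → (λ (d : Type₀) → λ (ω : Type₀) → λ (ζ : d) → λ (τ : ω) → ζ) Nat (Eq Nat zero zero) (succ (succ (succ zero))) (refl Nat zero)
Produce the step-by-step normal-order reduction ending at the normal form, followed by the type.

normal-order reduction:
  λ (κ : Eq Nat (succ (succ (succ zero))) (succ (succ (succ zero)))) → (λ (d : Type₀) → λ (ω : Type₀) → λ (ζ : d) → λ (τ : ω) → ζ) Nat (Eq Nat zero zero) (succ (succ (succ zero))) (refl Nat zero)
  ~> λ (κ : Eq Nat (succ (succ (succ zero))) (succ (succ (succ zero)))) → (λ (d : Type₀) → λ (ω : Nat) → λ (ζ : d) → ω) (Eq Nat zero zero) (succ (succ (succ zero))) (refl Nat zero)
  ~> λ (κ : Eq Nat (succ (succ (succ zero))) (succ (succ (succ zero)))) → (λ (d : Nat) → λ (ω : Eq Nat zero zero) → d) (succ (succ (succ zero))) (refl Nat zero)
  ~> λ (κ : Eq Nat (succ (succ (succ zero))) (succ (succ (succ zero)))) → (λ (d : Eq Nat zero zero) → succ (succ (succ zero))) (refl Nat zero)
  ~> λ (κ : Eq Nat (succ (succ (succ zero))) (succ (succ (succ zero)))) → succ (succ (succ zero))
inferred type:
  (κ : Eq Nat (succ (succ (succ zero))) (succ (succ (succ zero)))) → Nat


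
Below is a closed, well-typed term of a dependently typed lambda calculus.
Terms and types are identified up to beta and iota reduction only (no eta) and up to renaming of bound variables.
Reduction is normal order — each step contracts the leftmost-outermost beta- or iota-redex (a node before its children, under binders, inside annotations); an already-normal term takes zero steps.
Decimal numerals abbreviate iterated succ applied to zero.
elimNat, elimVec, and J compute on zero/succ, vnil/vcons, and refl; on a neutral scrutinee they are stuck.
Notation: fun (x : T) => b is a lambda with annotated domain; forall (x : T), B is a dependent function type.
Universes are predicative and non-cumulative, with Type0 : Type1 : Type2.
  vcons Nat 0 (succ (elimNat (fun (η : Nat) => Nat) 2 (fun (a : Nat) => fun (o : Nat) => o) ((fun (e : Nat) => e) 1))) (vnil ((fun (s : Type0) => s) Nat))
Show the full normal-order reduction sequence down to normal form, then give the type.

normal-order reduction:
  vcons Nat 0 (succ (elimNat (fun (η : Nat) => Nat) 2 (fun (a : Nat) => fun (o : Nat) => o) ((fun (e : Nat) => e) 1))) (vnil ((fun (s : Type0) => s) Nat))
  ~> vcons Nat 0 (succ (elimNat (fun (η : Nat) => Nat) 2 (fun (a : Nat) => fun (o : Nat) => o) 1)) (vnil ((fun (e : Type0) => e) Nat))
  ~> vcons Nat 0 (succ ((fun (η : Nat) => fun (a : Nat) => a) 0 (elimNat (fun (o : Nat) => Nat) 2 (fun (e : Nat) => fun (s : Nat) => s) 0))) (vnil ((fun (w : Type0) => w) Nat))
  ~> vcons Nat 0 (succ ((fun (η : Nat) => η) (elimNat (fun (a : Nat) => Nat) 2 (fun (o : Nat) => fun (e : Nat) => e) 0))) (vnil ((fun (s : Type0) => s) Nat))
  ~> vcons Nat 0 (succ (elimNat (fun (η : Nat) => Nat) 2 (fun (a : Nat) => fun (o : Nat) => o) 0)) (vnil ((fun (e : Type0) => e) Nat))
  ~> vcons Nat 0 3 (vnil ((fun (η : Type0) => η) Nat))
  ~> vcons Nat 0 3 (vnil Nat)
inferred type:
  Vec Nat 1


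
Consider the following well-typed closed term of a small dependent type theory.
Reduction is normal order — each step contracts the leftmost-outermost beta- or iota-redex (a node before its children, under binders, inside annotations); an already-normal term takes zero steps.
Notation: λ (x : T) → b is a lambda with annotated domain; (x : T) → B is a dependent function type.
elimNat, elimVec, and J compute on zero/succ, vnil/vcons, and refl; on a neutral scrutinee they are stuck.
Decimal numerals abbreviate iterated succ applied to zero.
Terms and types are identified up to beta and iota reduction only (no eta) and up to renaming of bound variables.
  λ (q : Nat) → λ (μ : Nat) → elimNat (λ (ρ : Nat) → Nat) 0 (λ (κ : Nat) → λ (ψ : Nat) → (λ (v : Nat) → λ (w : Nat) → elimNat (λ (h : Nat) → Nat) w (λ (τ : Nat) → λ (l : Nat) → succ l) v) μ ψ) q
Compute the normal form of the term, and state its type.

reduced normal form:
  λ (q : Nat) → λ (μ : Nat) → elimNat (λ (ρ : Nat) → Nat) 0 (λ (κ : Nat) → λ (ψ : Nat) → elimNat (λ (v : Nat) → Nat) ψ (λ (w : Nat) → λ (h : Nat) → succ h) μ) q
inferred type:
  (q : Nat) → (μ : Nat) → Nat


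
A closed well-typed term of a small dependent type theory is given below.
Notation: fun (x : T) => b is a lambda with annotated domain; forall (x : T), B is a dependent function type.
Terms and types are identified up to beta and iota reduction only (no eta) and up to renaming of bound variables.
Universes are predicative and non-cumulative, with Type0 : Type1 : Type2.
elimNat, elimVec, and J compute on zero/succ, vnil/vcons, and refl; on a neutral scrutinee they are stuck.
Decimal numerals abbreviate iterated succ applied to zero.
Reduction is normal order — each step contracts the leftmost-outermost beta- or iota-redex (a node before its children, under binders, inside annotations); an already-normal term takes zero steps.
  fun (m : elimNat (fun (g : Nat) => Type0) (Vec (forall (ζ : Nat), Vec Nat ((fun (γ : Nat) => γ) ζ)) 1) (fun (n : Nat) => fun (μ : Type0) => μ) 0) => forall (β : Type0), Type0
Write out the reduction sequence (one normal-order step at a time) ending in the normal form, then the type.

normal-order reduction sequence:
  fun (m : elimNat (fun (g : Nat) => Type0) (Vec (forall (ζ : Nat), Vec Nat ((fun (γ : Nat) => γ) ζ)) 1) (fun (n : Nat) => fun (μ : Type0) => μ) 0) => forall (β : Type0), Type0
  ~> fun (m : Vec (forall (g : Nat), Vec Nat ((fun (ζ : Nat) => ζ) g)) 1) => forall (γ : Type0), Type0
  ~> fun (m : Vec (forall (g : Nat), Vec Nat g) 1) => forall (ζ : Type0), Type0
the term's type:
  forall (m : Vec (forall (g : Nat), Vec Nat g) 1), Type1


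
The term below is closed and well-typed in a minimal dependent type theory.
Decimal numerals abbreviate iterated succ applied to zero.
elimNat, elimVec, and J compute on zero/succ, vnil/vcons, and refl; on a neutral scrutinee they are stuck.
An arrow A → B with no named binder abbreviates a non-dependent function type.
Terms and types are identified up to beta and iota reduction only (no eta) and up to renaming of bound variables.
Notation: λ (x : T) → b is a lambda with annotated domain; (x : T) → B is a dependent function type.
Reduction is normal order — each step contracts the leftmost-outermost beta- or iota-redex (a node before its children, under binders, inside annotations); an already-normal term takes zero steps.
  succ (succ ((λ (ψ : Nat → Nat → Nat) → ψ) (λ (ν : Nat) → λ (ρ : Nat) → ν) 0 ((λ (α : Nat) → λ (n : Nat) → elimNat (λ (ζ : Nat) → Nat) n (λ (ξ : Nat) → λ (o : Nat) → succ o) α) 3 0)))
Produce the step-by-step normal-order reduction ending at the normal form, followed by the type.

reduction (normal order):
  succ (succ ((λ (ψ : Nat → Nat → Nat) → ψ) (λ (ν : Nat) → λ (ρ : Nat) → ν) 0 ((λ (α : Nat) → λ (n : Nat) → elimNat (λ (ζ : Nat) → Nat) n (λ (ξ : Nat) → λ (o : Nat) → succ o) α) 3 0)))
  ~> succ (succ ((λ (ψ : Nat) → λ (ν : Nat) → ψ) 0 ((λ (ρ : Nat) → λ (α : Nat) → elimNat (λ (n : Nat) → Nat) α (λ (ζ : Nat) → λ (ξ : Nat) → succ ξ) ρ) 3 0)))
  ~> succ (succ ((λ (ψ : Nat) → 0) ((λ (ν : Nat) → λ (ρ : Nat) → elimNat (λ (α : Nat) → Nat) ρ (λ (n : Nat) → λ (ζ : Nat) → succ ζ) ν) 3 0)))
  ~> 2
inferred type:
  Nat


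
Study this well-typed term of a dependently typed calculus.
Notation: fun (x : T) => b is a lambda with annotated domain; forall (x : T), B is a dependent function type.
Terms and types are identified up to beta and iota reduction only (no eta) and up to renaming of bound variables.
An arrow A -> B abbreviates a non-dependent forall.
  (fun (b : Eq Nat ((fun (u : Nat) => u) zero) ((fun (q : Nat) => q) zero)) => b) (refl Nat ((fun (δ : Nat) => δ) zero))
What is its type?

type:
  Eq Nat zero zero


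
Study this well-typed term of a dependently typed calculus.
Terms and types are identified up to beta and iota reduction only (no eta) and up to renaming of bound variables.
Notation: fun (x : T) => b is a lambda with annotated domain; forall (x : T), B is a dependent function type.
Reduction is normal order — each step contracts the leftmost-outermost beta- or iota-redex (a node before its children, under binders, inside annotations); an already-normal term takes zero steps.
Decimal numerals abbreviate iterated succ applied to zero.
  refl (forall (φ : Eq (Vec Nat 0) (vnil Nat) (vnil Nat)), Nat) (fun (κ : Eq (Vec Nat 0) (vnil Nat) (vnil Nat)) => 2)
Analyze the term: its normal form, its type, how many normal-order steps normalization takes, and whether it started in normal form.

reduced normal form:
  refl (forall (φ : Eq (Vec Nat 0) (vnil Nat) (vnil Nat)), Nat) (fun (κ : Eq (Vec Nat 0) (vnil Nat) (vnil Nat)) => 2)
type:
  Eq (forall (φ : Eq (Vec Nat 0) (vnil Nat) (vnil Nat)), Nat) (fun (κ : Eq (Vec Nat 0) (vnil Nat) (vnil Nat)) => 2) (fun (σ : Eq (Vec Nat 0) (vnil Nat) (vnil Nat)) => 2)
steps to reach normal form (normal order): 0
term was already normal: yes


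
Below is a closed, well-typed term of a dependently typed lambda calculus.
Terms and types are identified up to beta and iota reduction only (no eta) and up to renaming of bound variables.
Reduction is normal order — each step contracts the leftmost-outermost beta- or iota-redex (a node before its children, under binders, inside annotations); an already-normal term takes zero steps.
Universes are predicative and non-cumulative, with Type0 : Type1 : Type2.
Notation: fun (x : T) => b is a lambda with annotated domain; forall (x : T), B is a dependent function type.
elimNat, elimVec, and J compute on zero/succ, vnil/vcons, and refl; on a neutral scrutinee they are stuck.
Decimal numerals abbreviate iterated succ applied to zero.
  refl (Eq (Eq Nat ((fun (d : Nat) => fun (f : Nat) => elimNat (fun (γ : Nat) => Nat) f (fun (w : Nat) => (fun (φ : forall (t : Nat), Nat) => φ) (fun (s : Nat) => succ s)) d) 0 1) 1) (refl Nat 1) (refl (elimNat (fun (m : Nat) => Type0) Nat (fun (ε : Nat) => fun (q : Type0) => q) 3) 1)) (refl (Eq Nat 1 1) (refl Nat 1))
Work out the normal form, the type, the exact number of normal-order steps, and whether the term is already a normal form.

reduced normal form:
  refl (Eq (Eq Nat 1 1) (refl Nat 1) (refl Nat 1)) (refl (Eq Nat 1 1) (refl Nat 1))
type:
  Eq (Eq (Eq Nat 1 1) (refl Nat 1) (refl Nat 1)) (refl (Eq Nat 1 1) (refl Nat 1)) (refl (Eq Nat 1 1) (refl Nat 1))
steps to reach normal form (normal order): 13
term was already normal: no
first contracted redex: a beta-redex


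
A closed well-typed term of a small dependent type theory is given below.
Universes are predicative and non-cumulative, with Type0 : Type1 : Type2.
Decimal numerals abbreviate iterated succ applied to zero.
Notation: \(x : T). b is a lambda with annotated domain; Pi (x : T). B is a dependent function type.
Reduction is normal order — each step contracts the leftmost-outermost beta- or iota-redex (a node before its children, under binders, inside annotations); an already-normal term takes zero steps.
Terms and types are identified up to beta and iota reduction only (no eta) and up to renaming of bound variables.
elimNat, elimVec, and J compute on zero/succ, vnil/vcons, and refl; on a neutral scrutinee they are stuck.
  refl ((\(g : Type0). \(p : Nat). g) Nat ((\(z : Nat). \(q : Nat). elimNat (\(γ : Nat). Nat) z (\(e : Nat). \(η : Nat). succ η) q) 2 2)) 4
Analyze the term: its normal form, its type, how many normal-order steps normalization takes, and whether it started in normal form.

resulting normal form:
  refl Nat 4
the term's type:
  Eq Nat 4 4
normal-order step count: 2
term was already normal: no
first contracted redex: a beta-redex


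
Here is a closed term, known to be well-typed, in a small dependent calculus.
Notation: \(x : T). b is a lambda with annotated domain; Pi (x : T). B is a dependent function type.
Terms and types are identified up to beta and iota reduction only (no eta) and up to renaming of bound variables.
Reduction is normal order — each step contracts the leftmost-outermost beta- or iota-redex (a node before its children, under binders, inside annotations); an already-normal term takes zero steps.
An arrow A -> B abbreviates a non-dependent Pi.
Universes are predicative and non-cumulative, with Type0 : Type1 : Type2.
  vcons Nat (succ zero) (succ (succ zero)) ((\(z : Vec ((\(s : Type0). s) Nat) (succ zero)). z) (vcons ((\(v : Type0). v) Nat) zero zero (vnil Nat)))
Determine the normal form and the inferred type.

resulting normal form:
  vcons Nat (succ zero) (succ (succ zero)) (vcons Nat zero zero (vnil Nat))
inferred type:
  Vec Nat (succ (succ zero))
observation: the leftmost-outermost redex is a beta-redex, and normalization takes 2 steps.


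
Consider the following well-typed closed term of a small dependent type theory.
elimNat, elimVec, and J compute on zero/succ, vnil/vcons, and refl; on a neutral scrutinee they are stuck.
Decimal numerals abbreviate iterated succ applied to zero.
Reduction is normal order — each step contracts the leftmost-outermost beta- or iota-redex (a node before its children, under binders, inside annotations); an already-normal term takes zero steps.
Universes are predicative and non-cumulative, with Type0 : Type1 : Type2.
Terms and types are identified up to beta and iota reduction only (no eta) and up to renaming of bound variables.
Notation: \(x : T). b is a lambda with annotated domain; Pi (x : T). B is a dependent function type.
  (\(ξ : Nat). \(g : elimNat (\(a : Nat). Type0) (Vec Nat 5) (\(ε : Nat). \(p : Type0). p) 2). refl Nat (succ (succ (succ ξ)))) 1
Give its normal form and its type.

reduced normal form:
  \(ξ : Vec Nat 5). refl Nat 4
type:
  Pi (ξ : Vec Nat 5). Eq Nat 4 4


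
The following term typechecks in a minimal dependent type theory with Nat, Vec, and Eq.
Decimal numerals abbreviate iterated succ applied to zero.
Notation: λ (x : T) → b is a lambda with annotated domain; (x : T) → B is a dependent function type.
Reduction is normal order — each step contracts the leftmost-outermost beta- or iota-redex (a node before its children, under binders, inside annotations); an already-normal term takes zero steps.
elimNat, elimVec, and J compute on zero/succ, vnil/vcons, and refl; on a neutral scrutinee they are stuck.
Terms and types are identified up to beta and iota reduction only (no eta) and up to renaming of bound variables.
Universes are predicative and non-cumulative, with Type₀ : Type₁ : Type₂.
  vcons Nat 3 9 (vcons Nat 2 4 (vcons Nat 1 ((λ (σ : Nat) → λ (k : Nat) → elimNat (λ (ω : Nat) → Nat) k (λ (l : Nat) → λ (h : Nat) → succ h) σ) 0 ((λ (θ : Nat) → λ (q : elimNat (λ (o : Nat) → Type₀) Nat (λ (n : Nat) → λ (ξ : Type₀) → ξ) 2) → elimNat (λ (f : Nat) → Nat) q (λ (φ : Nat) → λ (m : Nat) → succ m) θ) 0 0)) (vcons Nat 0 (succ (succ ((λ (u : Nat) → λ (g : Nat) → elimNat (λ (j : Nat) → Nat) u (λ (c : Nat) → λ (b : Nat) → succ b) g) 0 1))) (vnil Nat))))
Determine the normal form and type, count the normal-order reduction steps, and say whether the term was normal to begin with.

resulting normal form:
  vcons Nat 3 9 (vcons Nat 2 4 (vcons Nat 1 0 (vcons Nat 0 3 (vnil Nat))))
the term's type:
  Vec Nat 4
steps to reach normal form (normal order): 12
term was already normal: no
first redex: a beta-redex


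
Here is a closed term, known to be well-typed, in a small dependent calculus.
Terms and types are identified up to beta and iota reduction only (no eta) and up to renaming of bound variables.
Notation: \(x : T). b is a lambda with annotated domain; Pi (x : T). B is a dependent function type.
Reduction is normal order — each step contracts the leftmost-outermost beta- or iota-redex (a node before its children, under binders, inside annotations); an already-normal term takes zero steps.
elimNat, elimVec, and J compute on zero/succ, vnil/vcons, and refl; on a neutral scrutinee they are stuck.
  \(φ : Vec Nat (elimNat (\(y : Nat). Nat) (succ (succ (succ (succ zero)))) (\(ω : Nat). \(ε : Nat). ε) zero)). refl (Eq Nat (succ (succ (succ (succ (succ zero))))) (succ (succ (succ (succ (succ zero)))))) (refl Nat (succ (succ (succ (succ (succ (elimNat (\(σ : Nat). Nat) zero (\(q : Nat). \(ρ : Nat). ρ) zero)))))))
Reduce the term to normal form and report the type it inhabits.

normal form:
  \(φ : Vec Nat (succ (succ (succ (succ zero))))). refl (Eq Nat (succ (succ (succ (succ (succ zero))))) (succ (succ (succ (succ (succ zero)))))) (refl Nat (succ (succ (succ (succ (succ zero))))))
the term's type:
  Pi (φ : Vec Nat (succ (succ (succ (succ zero))))). Eq (Eq Nat (succ (succ (succ (succ (succ zero))))) (succ (succ (succ (succ (succ zero)))))) (refl Nat (succ (succ (succ (succ (succ zero)))))) (refl Nat (succ (succ (succ (succ (succ zero))))))


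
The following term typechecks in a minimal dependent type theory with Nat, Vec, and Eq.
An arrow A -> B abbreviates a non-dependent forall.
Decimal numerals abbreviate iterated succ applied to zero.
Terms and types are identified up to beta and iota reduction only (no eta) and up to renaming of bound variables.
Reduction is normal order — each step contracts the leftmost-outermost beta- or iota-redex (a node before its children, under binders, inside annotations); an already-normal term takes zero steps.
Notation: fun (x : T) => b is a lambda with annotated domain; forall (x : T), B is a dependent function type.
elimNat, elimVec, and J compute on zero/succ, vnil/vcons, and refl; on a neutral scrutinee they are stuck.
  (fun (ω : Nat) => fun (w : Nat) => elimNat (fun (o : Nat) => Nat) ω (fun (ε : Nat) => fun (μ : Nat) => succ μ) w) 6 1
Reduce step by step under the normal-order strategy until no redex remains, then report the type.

normal-order reduction:
  (fun (ω : Nat) => fun (w : Nat) => elimNat (fun (o : Nat) => Nat) ω (fun (ε : Nat) => fun (μ : Nat) => succ μ) w) 6 1
  ~> (fun (ω : Nat) => elimNat (fun (w : Nat) => Nat) 6 (fun (o : Nat) => fun (ε : Nat) => succ ε) ω) 1
  ~> elimNat (fun (ω : Nat) => Nat) 6 (fun (w : Nat) => fun (o : Nat) => succ o) 1
  ~> (fun (ω : Nat) => fun (w : Nat) => succ w) 0 (elimNat (fun (o : Nat) => Nat) 6 (fun (ε : Nat) => fun (μ : Nat) => succ μ) 0)
  ~> (fun (ω : Nat) => succ ω) (elimNat (fun (w : Nat) => Nat) 6 (fun (o : Nat) => fun (ε : Nat) => succ ε) 0)
  ~> succ (elimNat (fun (ω : Nat) => Nat) 6 (fun (w : Nat) => fun (o : Nat) => succ o) 0)
  ~> 7
type:
  Nat


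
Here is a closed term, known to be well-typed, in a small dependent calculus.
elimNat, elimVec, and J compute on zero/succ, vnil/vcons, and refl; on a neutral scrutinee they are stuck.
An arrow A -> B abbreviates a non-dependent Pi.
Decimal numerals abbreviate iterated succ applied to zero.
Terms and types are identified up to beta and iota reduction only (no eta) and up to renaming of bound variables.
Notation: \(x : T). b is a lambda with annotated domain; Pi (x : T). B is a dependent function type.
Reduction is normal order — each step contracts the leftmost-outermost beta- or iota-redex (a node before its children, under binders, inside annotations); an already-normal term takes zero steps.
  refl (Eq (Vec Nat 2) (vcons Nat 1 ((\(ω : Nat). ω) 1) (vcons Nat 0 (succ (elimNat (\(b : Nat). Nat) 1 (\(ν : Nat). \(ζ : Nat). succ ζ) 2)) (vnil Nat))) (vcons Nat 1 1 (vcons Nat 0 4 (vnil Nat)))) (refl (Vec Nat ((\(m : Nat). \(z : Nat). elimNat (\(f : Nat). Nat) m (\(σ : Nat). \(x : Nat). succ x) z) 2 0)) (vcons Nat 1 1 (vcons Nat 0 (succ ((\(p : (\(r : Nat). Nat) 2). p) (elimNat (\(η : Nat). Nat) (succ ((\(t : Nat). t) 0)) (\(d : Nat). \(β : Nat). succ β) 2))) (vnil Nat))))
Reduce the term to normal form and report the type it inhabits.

resulting normal form:
  refl (Eq (Vec Nat 2) (vcons Nat 1 1 (vcons Nat 0 4 (vnil Nat))) (vcons Nat 1 1 (vcons Nat 0 4 (vnil Nat)))) (refl (Vec Nat 2) (vcons Nat 1 1 (vcons Nat 0 4 (vnil Nat))))
the term's type:
  Eq (Eq (Vec Nat 2) (vcons Nat 1 1 (vcons Nat 0 4 (vnil Nat))) (vcons Nat 1 1 (vcons Nat 0 4 (vnil Nat)))) (refl (Vec Nat 2) (vcons Nat 1 1 (vcons Nat 0 4 (vnil Nat)))) (refl (Vec Nat 2) (vcons Nat 1 1 (vcons Nat 0 4 (vnil Nat))))
observation: normalization takes exactly 20 steps under the normal-order strategy.


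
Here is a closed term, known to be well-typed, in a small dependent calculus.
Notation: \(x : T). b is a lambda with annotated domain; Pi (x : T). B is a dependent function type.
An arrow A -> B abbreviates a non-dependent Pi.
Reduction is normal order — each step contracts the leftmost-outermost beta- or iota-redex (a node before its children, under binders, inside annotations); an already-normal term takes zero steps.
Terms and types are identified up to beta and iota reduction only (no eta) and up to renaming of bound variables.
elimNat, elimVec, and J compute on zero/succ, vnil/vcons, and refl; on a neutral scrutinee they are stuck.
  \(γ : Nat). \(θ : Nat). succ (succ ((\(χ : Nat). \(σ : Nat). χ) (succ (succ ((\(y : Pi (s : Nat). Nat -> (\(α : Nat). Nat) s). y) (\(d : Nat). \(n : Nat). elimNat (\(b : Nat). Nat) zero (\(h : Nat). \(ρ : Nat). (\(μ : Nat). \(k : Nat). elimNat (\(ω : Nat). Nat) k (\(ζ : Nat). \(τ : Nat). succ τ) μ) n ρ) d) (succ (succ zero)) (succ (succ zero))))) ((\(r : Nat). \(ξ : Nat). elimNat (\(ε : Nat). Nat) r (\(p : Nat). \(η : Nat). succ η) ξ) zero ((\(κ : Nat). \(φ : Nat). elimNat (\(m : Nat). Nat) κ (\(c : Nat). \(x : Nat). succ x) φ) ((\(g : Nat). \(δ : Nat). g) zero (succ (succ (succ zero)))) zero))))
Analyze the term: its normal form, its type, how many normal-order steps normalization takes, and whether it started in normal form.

reduced normal form:
  \(γ : Nat). \(θ : Nat). succ (succ (succ (succ (succ (succ (succ (succ zero)))))))
the term's type:
  Nat -> Nat -> Nat
normal-order step count: 30
started in normal form: no
first redex: a beta-redex


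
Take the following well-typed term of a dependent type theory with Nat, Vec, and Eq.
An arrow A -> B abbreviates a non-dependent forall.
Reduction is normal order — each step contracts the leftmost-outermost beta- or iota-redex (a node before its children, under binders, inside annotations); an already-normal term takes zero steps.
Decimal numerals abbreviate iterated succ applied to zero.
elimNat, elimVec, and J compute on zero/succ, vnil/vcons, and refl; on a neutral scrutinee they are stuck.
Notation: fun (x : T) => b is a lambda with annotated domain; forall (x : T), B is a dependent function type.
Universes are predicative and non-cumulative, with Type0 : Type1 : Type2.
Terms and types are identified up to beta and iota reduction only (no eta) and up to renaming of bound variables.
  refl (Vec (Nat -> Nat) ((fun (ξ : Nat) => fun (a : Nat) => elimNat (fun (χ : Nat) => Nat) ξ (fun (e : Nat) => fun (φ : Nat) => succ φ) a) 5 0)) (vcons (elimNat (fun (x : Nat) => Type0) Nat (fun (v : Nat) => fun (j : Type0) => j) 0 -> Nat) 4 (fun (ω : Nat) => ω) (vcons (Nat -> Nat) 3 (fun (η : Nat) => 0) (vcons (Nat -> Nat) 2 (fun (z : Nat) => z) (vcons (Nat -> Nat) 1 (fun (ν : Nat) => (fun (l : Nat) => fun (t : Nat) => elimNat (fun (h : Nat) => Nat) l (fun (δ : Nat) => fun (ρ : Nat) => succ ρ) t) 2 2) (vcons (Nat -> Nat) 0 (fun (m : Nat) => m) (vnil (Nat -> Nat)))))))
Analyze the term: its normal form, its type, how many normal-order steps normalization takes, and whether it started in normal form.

reduced normal form:
  refl (Vec (Nat -> Nat) 5) (vcons (Nat -> Nat) 4 (fun (ξ : Nat) => ξ) (vcons (Nat -> Nat) 3 (fun (a : Nat) => 0) (vcons (Nat -> Nat) 2 (fun (χ : Nat) => χ) (vcons (Nat -> Nat) 1 (fun (e : Nat) => 4) (vcons (Nat -> Nat) 0 (fun (φ : Nat) => φ) (vnil (Nat -> Nat)))))))
type:
  Eq (Vec (Nat -> Nat) 5) (vcons (Nat -> Nat) 4 (fun (ξ : Nat) => ξ) (vcons (Nat -> Nat) 3 (fun (a : Nat) => 0) (vcons (Nat -> Nat) 2 (fun (χ : Nat) => χ) (vcons (Nat -> Nat) 1 (fun (e : Nat) => 4) (vcons (Nat -> Nat) 0 (fun (φ : Nat) => φ) (vnil (Nat -> Nat))))))) (vcons (Nat -> Nat) 4 (fun (x : Nat) => x) (vcons (Nat -> Nat) 3 (fun (v : Nat) => 0) (vcons (Nat -> Nat) 2 (fun (j : Nat) => j) (vcons (Nat -> Nat) 1 (fun (ω : Nat) => 4) (vcons (Nat -> Nat) 0 (fun (η : Nat) => η) (vnil (Nat -> Nat)))))))
steps to reach normal form (normal order): 13
term was already normal: no
first contracted redex: a beta-redex


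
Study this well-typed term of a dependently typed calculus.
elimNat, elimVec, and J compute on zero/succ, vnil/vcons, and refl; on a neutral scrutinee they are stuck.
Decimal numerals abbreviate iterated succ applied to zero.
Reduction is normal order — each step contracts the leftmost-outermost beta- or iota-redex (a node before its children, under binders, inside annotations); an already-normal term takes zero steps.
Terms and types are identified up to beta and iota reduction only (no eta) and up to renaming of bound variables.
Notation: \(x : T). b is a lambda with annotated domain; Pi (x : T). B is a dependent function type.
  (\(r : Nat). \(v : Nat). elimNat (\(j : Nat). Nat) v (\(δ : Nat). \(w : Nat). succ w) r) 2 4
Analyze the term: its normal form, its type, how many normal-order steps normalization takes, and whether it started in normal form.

resulting normal form:
  6
the term's type:
  Nat
steps to reach normal form (normal order): 9
started in normal form: no
first redex: a beta-redex


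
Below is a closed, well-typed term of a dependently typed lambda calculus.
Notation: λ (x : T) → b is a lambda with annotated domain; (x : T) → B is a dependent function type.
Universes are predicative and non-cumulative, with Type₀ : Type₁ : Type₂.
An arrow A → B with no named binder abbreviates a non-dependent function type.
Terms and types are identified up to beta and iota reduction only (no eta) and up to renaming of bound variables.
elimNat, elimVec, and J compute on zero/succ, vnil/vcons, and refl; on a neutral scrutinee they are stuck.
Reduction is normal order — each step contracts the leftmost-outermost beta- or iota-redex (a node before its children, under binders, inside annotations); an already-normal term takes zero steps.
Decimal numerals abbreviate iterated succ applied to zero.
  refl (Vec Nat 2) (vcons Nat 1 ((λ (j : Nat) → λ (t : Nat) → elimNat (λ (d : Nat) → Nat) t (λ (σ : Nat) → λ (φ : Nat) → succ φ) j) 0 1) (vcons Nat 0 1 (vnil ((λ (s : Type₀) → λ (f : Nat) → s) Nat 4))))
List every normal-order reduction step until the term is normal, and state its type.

normal-order reduction:
  refl (Vec Nat 2) (vcons Nat 1 ((λ (j : Nat) → λ (t : Nat) → elimNat (λ (d : Nat) → Nat) t (λ (σ : Nat) → λ (φ : Nat) → succ φ) j) 0 1) (vcons Nat 0 1 (vnil ((λ (s : Type₀) → λ (f : Nat) → s) Nat 4))))
  ~> refl (Vec Nat 2) (vcons Nat 1 ((λ (j : Nat) → elimNat (λ (t : Nat) → Nat) j (λ (d : Nat) → λ (σ : Nat) → succ σ) 0) 1) (vcons Nat 0 1 (vnil ((λ (φ : Type₀) → λ (s : Nat) → φ) Nat 4))))
  ~> refl (Vec Nat 2) (vcons Nat 1 (elimNat (λ (j : Nat) → Nat) 1 (λ (t : Nat) → λ (d : Nat) → succ d) 0) (vcons Nat 0 1 (vnil ((λ (σ : Type₀) → λ (φ : Nat) → σ) Nat 4))))
  ~> refl (Vec Nat 2) (vcons Nat 1 1 (vcons Nat 0 1 (vnil ((λ (j : Type₀) → λ (t : Nat) → j) Nat 4))))
  ~> refl (Vec Nat 2) (vcons Nat 1 1 (vcons Nat 0 1 (vnil ((λ (j : Nat) → Nat) 4))))
  ~> refl (Vec Nat 2) (vcons Nat 1 1 (vcons Nat 0 1 (vnil Nat)))
the term's type:
  Eq (Vec Nat 2) (vcons Nat 1 1 (vcons Nat 0 1 (vnil Nat))) (vcons Nat 1 1 (vcons Nat 0 1 (vnil Nat)))


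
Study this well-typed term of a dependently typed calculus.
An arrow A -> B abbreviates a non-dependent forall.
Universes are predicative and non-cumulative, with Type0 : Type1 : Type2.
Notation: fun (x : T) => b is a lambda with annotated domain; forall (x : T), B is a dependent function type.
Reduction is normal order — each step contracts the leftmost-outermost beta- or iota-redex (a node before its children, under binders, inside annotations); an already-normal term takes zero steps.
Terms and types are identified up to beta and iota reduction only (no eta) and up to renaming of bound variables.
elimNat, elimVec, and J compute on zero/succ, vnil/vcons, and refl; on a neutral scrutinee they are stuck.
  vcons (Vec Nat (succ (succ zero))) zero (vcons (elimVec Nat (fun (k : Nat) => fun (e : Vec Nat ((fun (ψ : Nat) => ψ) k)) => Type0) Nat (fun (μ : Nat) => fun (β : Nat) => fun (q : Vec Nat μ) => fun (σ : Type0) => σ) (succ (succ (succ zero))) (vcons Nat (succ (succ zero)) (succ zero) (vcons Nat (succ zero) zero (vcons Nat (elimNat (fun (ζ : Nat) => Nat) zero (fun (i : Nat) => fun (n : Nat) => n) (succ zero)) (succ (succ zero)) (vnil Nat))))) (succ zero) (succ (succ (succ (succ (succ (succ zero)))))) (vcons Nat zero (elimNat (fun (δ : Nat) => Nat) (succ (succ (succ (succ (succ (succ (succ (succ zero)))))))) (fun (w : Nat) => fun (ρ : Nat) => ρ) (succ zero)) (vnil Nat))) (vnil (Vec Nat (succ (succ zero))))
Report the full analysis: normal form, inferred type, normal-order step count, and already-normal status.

reduced normal form:
  vcons (Vec Nat (succ (succ zero))) zero (vcons Nat (succ zero) (succ (succ (succ (succ (succ (succ zero)))))) (vcons Nat zero (succ (succ (succ (succ (succ (succ (succ (succ zero)))))))) (vnil Nat))) (vnil (Vec Nat (succ (succ zero))))
the term's type:
  Vec (Vec Nat (succ (succ zero))) (succ zero)
steps to reach normal form (normal order): 20
started in normal form: no
first contracted redex: an elimVec iota-redex


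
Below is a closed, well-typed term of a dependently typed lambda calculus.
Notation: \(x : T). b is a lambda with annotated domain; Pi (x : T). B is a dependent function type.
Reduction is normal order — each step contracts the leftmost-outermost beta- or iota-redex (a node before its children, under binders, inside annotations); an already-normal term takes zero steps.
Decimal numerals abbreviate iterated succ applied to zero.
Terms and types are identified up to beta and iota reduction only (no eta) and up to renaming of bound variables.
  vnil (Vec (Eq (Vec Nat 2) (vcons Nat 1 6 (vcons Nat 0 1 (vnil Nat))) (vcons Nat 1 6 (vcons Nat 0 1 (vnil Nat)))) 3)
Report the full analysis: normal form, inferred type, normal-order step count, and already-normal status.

resulting normal form:
  vnil (Vec (Eq (Vec Nat 2) (vcons Nat 1 6 (vcons Nat 0 1 (vnil Nat))) (vcons Nat 1 6 (vcons Nat 0 1 (vnil Nat)))) 3)
inferred type:
  Vec (Vec (Eq (Vec Nat 2) (vcons Nat 1 6 (vcons Nat 0 1 (vnil Nat))) (vcons Nat 1 6 (vcons Nat 0 1 (vnil Nat)))) 3) 0
normal-order step count: 0
term was already normal: yes


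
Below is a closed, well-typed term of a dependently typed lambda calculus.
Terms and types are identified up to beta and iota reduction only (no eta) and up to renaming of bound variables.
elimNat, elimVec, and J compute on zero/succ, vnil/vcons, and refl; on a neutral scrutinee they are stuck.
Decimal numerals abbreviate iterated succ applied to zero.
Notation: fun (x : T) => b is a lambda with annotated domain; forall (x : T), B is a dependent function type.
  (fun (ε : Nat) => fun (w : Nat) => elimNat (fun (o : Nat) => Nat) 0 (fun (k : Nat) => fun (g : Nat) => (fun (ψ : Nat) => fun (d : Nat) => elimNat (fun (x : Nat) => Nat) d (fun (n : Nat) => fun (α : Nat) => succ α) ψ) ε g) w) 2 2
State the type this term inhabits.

type:
  Nat


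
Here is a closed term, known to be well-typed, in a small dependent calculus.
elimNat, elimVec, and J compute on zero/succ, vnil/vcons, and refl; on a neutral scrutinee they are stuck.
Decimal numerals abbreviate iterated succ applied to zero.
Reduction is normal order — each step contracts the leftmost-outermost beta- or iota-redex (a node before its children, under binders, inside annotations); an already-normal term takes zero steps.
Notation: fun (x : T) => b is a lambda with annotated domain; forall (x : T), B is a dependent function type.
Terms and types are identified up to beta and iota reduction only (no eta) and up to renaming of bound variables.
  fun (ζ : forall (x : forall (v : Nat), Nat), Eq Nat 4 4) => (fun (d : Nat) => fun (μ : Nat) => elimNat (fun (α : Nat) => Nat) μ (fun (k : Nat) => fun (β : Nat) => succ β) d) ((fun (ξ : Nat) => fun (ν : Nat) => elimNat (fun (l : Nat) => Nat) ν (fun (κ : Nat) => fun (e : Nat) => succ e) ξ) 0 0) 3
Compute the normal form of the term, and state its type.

reduced normal form:
  fun (ζ : forall (x : forall (v : Nat), Nat), Eq Nat 4 4) => 3
type:
  forall (ζ : forall (x : forall (v : Nat), Nat), Eq Nat 4 4), Nat
observation: 6 normal-order steps separate the term from its normal form.
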